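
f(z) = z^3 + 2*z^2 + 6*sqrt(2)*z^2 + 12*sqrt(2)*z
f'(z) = 3*z^2 + 4*z + 12*sqrt(2)*z + 12*sqrt(2)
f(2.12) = 92.63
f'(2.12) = 74.91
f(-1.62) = -4.23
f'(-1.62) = -9.13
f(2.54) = 127.14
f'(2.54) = 89.59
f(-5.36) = 56.29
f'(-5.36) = -9.24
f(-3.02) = 16.84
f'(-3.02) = -19.00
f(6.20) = 746.60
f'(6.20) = 262.31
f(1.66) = 61.64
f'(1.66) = 60.05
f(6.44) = 811.24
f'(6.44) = 276.44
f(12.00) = 3441.53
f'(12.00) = 700.62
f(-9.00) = -32.43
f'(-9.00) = 71.24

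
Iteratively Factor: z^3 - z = (z + 1)*(z^2 - z) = (z - 1)*(z + 1)*(z)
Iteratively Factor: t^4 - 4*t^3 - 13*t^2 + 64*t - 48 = (t - 3)*(t^3 - t^2 - 16*t + 16) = (t - 3)*(t - 1)*(t^2 - 16) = (t - 4)*(t - 3)*(t - 1)*(t + 4)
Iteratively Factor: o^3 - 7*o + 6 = (o + 3)*(o^2 - 3*o + 2) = (o - 1)*(o + 3)*(o - 2)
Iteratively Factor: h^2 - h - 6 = (h - 3)*(h + 2)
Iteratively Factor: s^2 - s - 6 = (s - 3)*(s + 2)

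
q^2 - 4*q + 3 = (q - 3)*(q - 1)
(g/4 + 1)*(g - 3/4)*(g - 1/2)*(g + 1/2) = g^4/4 + 13*g^3/16 - 13*g^2/16 - 13*g/64 + 3/16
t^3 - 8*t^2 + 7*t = t*(t - 7)*(t - 1)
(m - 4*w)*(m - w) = m^2 - 5*m*w + 4*w^2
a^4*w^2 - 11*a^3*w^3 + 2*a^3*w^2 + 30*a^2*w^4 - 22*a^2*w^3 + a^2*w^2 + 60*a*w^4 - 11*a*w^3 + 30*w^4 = (a - 6*w)*(a - 5*w)*(a*w + w)^2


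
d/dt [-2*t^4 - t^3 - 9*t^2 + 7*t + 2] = -8*t^3 - 3*t^2 - 18*t + 7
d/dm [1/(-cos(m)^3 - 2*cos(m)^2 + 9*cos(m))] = (-3*cos(m)^2 - 4*cos(m) + 9)*sin(m)/((cos(m)^2 + 2*cos(m) - 9)^2*cos(m)^2)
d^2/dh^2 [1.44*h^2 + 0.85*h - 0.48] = 2.88000000000000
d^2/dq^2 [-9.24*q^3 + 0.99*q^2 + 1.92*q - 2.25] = 1.98 - 55.44*q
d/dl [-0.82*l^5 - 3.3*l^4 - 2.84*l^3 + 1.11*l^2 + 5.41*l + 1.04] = -4.1*l^4 - 13.2*l^3 - 8.52*l^2 + 2.22*l + 5.41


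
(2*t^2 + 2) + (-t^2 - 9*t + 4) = t^2 - 9*t + 6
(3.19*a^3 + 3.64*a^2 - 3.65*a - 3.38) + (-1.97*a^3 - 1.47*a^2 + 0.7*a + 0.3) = 1.22*a^3 + 2.17*a^2 - 2.95*a - 3.08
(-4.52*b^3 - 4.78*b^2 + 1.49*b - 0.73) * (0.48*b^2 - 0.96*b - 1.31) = -2.1696*b^5 + 2.0448*b^4 + 11.2252*b^3 + 4.481*b^2 - 1.2511*b + 0.9563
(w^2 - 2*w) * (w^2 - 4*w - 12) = w^4 - 6*w^3 - 4*w^2 + 24*w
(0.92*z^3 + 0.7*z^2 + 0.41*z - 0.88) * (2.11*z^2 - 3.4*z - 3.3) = 1.9412*z^5 - 1.651*z^4 - 4.5509*z^3 - 5.5608*z^2 + 1.639*z + 2.904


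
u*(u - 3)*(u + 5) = u^3 + 2*u^2 - 15*u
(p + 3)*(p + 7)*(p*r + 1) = p^3*r + 10*p^2*r + p^2 + 21*p*r + 10*p + 21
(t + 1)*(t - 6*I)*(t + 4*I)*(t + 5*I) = t^4 + t^3 + 3*I*t^3 + 34*t^2 + 3*I*t^2 + 34*t + 120*I*t + 120*I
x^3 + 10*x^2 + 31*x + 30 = (x + 2)*(x + 3)*(x + 5)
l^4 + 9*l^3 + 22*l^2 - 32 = (l - 1)*(l + 2)*(l + 4)^2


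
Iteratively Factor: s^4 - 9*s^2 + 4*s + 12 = (s - 2)*(s^3 + 2*s^2 - 5*s - 6) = (s - 2)*(s + 3)*(s^2 - s - 2) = (s - 2)*(s + 1)*(s + 3)*(s - 2)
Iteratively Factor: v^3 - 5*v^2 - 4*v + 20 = (v - 2)*(v^2 - 3*v - 10) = (v - 2)*(v + 2)*(v - 5)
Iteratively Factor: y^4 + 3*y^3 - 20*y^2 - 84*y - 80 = (y - 5)*(y^3 + 8*y^2 + 20*y + 16) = (y - 5)*(y + 2)*(y^2 + 6*y + 8) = (y - 5)*(y + 2)^2*(y + 4)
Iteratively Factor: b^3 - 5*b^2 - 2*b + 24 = (b - 3)*(b^2 - 2*b - 8) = (b - 3)*(b + 2)*(b - 4)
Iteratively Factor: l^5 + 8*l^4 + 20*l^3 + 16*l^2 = (l)*(l^4 + 8*l^3 + 20*l^2 + 16*l) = l*(l + 4)*(l^3 + 4*l^2 + 4*l) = l*(l + 2)*(l + 4)*(l^2 + 2*l) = l^2*(l + 2)*(l + 4)*(l + 2)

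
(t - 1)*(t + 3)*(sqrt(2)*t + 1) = sqrt(2)*t^3 + t^2 + 2*sqrt(2)*t^2 - 3*sqrt(2)*t + 2*t - 3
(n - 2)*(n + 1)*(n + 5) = n^3 + 4*n^2 - 7*n - 10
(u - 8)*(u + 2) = u^2 - 6*u - 16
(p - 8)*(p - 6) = p^2 - 14*p + 48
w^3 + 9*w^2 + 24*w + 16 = (w + 1)*(w + 4)^2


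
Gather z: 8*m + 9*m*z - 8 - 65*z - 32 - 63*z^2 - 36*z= 8*m - 63*z^2 + z*(9*m - 101) - 40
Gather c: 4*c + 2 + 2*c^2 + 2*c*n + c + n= 2*c^2 + c*(2*n + 5) + n + 2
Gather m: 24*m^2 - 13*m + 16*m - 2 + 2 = 24*m^2 + 3*m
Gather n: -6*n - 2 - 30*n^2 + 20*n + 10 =-30*n^2 + 14*n + 8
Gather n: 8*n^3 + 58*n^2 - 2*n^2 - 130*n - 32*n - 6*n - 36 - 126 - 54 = 8*n^3 + 56*n^2 - 168*n - 216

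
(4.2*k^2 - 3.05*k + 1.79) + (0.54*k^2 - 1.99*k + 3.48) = 4.74*k^2 - 5.04*k + 5.27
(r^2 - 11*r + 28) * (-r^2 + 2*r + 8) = -r^4 + 13*r^3 - 42*r^2 - 32*r + 224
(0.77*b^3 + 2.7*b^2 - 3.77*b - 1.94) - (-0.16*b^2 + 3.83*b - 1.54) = 0.77*b^3 + 2.86*b^2 - 7.6*b - 0.4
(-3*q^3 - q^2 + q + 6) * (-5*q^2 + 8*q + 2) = 15*q^5 - 19*q^4 - 19*q^3 - 24*q^2 + 50*q + 12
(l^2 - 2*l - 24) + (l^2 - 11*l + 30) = 2*l^2 - 13*l + 6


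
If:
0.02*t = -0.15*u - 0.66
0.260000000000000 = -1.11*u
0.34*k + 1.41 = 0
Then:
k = -4.15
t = -31.24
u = -0.23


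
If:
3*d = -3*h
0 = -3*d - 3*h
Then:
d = -h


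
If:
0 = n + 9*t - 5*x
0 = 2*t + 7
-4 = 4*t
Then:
No Solution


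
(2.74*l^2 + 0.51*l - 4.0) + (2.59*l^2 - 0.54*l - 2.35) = 5.33*l^2 - 0.03*l - 6.35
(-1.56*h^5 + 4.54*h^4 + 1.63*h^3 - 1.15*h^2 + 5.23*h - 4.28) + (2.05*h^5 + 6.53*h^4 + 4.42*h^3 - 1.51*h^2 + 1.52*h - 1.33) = 0.49*h^5 + 11.07*h^4 + 6.05*h^3 - 2.66*h^2 + 6.75*h - 5.61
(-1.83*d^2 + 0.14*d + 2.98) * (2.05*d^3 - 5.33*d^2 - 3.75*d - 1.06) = -3.7515*d^5 + 10.0409*d^4 + 12.2253*d^3 - 14.4686*d^2 - 11.3234*d - 3.1588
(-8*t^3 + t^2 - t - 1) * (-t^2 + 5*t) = 8*t^5 - 41*t^4 + 6*t^3 - 4*t^2 - 5*t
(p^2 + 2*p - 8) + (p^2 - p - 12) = 2*p^2 + p - 20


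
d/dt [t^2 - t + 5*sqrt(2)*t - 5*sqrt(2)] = 2*t - 1 + 5*sqrt(2)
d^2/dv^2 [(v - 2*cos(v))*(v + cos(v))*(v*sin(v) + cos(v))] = -v^3*sin(v) + 2*v^2*sin(2*v) + 5*v^2*cos(v) + 5*v*sin(v)/2 + 9*v*sin(3*v)/2 - 2*v*cos(2*v) + sin(2*v) + 5*cos(v)/2 + 3*cos(3*v)/2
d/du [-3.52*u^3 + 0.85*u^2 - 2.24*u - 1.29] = -10.56*u^2 + 1.7*u - 2.24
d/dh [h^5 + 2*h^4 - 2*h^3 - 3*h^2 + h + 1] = 5*h^4 + 8*h^3 - 6*h^2 - 6*h + 1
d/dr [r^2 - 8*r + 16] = 2*r - 8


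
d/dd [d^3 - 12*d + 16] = 3*d^2 - 12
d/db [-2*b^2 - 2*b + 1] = -4*b - 2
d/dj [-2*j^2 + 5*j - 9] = 5 - 4*j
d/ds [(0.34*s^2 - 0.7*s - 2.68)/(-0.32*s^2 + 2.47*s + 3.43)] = (0.6158*s^2 + 0.6172*s + 4.2186)/(0.1024*s^4 - 1.5808*s^3 + 3.9057*s^2 + 16.9442*s + 11.7649)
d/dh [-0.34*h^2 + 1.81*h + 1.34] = 1.81 - 0.68*h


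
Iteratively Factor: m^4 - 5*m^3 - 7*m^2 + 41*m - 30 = (m + 3)*(m^3 - 8*m^2 + 17*m - 10) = (m - 5)*(m + 3)*(m^2 - 3*m + 2) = (m - 5)*(m - 2)*(m + 3)*(m - 1)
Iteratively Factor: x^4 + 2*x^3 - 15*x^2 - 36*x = (x - 4)*(x^3 + 6*x^2 + 9*x) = (x - 4)*(x + 3)*(x^2 + 3*x) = (x - 4)*(x + 3)^2*(x)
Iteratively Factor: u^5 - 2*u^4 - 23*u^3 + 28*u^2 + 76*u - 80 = (u + 4)*(u^4 - 6*u^3 + u^2 + 24*u - 20) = (u - 1)*(u + 4)*(u^3 - 5*u^2 - 4*u + 20) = (u - 1)*(u + 2)*(u + 4)*(u^2 - 7*u + 10) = (u - 2)*(u - 1)*(u + 2)*(u + 4)*(u - 5)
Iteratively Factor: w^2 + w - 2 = (w - 1)*(w + 2)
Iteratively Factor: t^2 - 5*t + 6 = (t - 3)*(t - 2)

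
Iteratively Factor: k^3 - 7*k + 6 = (k - 1)*(k^2 + k - 6) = (k - 2)*(k - 1)*(k + 3)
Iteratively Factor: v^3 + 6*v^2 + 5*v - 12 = (v - 1)*(v^2 + 7*v + 12) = (v - 1)*(v + 4)*(v + 3)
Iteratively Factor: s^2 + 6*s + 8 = (s + 2)*(s + 4)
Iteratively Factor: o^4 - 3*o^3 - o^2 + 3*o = (o)*(o^3 - 3*o^2 - o + 3) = o*(o - 1)*(o^2 - 2*o - 3) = o*(o - 3)*(o - 1)*(o + 1)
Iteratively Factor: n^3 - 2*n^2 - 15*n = (n - 5)*(n^2 + 3*n) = n*(n - 5)*(n + 3)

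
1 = 1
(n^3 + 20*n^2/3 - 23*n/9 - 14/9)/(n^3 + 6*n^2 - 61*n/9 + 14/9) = (3*n + 1)/(3*n - 1)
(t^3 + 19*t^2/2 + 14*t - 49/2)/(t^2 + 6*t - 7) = t + 7/2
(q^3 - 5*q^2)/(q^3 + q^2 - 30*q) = q/(q + 6)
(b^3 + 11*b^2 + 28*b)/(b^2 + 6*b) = (b^2 + 11*b + 28)/(b + 6)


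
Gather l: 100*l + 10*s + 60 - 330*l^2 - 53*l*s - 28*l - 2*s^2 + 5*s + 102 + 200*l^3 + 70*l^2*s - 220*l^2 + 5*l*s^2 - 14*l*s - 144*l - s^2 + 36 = 200*l^3 + l^2*(70*s - 550) + l*(5*s^2 - 67*s - 72) - 3*s^2 + 15*s + 198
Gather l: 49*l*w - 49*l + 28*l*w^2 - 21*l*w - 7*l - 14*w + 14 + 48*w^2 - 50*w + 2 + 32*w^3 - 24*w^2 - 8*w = l*(28*w^2 + 28*w - 56) + 32*w^3 + 24*w^2 - 72*w + 16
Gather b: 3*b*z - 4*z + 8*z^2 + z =3*b*z + 8*z^2 - 3*z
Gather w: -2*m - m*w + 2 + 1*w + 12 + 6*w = -2*m + w*(7 - m) + 14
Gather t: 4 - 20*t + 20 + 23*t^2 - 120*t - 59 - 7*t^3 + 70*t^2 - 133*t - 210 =-7*t^3 + 93*t^2 - 273*t - 245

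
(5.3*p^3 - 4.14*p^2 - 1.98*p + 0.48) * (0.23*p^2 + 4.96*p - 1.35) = 1.219*p^5 + 25.3358*p^4 - 28.1448*p^3 - 4.1214*p^2 + 5.0538*p - 0.648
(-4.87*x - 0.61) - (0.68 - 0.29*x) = -4.58*x - 1.29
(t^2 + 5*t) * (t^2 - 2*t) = t^4 + 3*t^3 - 10*t^2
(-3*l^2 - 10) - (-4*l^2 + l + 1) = l^2 - l - 11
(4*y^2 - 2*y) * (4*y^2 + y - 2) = 16*y^4 - 4*y^3 - 10*y^2 + 4*y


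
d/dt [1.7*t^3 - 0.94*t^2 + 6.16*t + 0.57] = 5.1*t^2 - 1.88*t + 6.16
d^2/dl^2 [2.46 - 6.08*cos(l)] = 6.08*cos(l)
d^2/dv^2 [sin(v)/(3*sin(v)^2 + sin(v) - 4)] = (-81*(1 - cos(2*v))^2/4 - 137*sin(v)/2 + 3*sin(3*v)/2 - 6*cos(2*v) + 9*cos(4*v) - 11)/((sin(v) - 1)^2*(3*sin(v) + 4)^3)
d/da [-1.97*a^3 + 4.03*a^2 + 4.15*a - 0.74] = -5.91*a^2 + 8.06*a + 4.15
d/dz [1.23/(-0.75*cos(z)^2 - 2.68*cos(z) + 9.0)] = -(1.845*cos(z) + 3.2964)*sin(z)/(0.75*cos(z)^2 + 2.68*cos(z) - 9.0)^2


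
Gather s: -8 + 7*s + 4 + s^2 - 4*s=s^2 + 3*s - 4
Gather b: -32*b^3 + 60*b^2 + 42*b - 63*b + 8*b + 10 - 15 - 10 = -32*b^3 + 60*b^2 - 13*b - 15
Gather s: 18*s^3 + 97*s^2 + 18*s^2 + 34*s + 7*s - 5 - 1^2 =18*s^3 + 115*s^2 + 41*s - 6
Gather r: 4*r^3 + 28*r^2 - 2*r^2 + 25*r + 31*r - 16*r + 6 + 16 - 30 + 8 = 4*r^3 + 26*r^2 + 40*r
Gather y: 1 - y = 1 - y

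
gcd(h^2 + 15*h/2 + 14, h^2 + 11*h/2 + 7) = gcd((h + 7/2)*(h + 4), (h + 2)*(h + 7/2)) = h + 7/2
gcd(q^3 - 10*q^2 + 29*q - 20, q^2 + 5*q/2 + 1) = 1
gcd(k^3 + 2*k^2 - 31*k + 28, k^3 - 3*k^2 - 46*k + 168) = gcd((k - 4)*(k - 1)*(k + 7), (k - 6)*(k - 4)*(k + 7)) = k^2 + 3*k - 28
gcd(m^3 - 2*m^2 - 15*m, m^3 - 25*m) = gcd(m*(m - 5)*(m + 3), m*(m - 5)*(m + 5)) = m^2 - 5*m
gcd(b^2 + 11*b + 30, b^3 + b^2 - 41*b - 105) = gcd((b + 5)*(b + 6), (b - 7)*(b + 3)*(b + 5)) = b + 5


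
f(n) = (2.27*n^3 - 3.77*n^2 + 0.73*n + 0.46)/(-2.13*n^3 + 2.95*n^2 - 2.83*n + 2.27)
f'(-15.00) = -0.00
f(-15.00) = -1.08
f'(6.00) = -0.02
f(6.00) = -0.98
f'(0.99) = -11.95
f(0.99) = -1.06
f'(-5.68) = 0.01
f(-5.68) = -1.07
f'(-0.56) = 0.91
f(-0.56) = -0.30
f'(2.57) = -0.20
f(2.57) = -0.74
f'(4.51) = -0.05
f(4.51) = -0.93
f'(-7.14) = 0.00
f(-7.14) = -1.08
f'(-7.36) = 0.00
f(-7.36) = -1.08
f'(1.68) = -0.62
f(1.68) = -0.42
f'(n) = (6.39*n^2 - 5.9*n + 2.83)*(2.27*n^3 - 3.77*n^2 + 0.73*n + 0.46)/(-2.13*n^3 + 2.95*n^2 - 2.83*n + 2.27)^2 + (6.81*n^2 - 7.54*n + 0.73)/(-2.13*n^3 + 2.95*n^2 - 2.83*n + 2.27) = (-1.3336*n^4 - 9.7384*n^3 + 26.9137*n^2 - 19.8298*n + 2.9589)/(4.5369*n^6 - 12.567*n^5 + 20.7583*n^4 - 26.3672*n^3 + 21.4019*n^2 - 12.8482*n + 5.1529)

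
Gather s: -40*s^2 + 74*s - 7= -40*s^2 + 74*s - 7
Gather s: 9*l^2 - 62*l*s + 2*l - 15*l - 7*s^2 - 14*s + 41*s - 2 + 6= 9*l^2 - 13*l - 7*s^2 + s*(27 - 62*l) + 4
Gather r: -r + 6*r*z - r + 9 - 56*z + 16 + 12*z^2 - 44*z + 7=r*(6*z - 2) + 12*z^2 - 100*z + 32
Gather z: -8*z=-8*z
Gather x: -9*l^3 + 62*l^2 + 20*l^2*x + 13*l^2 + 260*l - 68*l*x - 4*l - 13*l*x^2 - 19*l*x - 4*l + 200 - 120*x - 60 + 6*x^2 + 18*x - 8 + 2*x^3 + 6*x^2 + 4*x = -9*l^3 + 75*l^2 + 252*l + 2*x^3 + x^2*(12 - 13*l) + x*(20*l^2 - 87*l - 98) + 132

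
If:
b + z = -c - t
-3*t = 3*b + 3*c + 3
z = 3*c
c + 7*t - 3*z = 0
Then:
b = -12/7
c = 1/3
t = 8/21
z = 1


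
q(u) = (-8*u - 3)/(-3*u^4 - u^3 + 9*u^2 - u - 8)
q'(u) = (-8*u - 3)*(12*u^3 + 3*u^2 - 18*u + 1)/(-3*u^4 - u^3 + 9*u^2 - u - 8)^2 - 8/(-3*u^4 - u^3 + 9*u^2 - u - 8) = (24*u^4 + 8*u^3 - 72*u^2 + 8*u - (8*u + 3)*(12*u^3 + 3*u^2 - 18*u + 1) + 64)/(3*u^4 + u^3 - 9*u^2 + u + 8)^2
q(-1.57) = 6.84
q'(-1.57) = -53.67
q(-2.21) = -0.65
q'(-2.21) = -1.78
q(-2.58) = -0.29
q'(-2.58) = -0.52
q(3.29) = 0.10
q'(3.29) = -0.10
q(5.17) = 0.02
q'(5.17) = -0.01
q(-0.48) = -0.15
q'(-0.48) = 1.71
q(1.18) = 3.03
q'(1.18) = -0.75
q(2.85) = 0.16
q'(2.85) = -0.21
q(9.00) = 0.00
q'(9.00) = 0.00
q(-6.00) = -0.01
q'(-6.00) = -0.00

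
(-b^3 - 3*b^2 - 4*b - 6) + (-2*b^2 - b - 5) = -b^3 - 5*b^2 - 5*b - 11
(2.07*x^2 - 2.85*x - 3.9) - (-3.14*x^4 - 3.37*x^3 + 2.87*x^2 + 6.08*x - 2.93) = 3.14*x^4 + 3.37*x^3 - 0.8*x^2 - 8.93*x - 0.97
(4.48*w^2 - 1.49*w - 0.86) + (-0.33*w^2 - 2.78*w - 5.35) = 4.15*w^2 - 4.27*w - 6.21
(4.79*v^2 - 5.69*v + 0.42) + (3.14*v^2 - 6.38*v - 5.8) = 7.93*v^2 - 12.07*v - 5.38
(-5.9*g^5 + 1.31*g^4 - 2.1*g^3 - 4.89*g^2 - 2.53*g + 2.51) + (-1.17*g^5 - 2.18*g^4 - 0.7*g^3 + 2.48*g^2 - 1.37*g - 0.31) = -7.07*g^5 - 0.87*g^4 - 2.8*g^3 - 2.41*g^2 - 3.9*g + 2.2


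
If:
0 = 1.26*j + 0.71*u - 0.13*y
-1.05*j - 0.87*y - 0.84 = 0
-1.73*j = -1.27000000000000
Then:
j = 0.73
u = -1.64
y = -1.85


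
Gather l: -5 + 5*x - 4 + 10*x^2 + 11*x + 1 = 10*x^2 + 16*x - 8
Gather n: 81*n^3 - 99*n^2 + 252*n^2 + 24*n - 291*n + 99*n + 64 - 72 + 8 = 81*n^3 + 153*n^2 - 168*n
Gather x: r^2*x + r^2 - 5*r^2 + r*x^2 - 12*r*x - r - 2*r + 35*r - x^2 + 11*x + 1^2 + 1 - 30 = -4*r^2 + 32*r + x^2*(r - 1) + x*(r^2 - 12*r + 11) - 28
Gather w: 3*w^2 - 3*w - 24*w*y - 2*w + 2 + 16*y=3*w^2 + w*(-24*y - 5) + 16*y + 2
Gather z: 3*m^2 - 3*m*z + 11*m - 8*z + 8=3*m^2 + 11*m + z*(-3*m - 8) + 8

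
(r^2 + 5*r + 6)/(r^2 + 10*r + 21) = (r + 2)/(r + 7)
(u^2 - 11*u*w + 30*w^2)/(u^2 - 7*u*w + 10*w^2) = (u - 6*w)/(u - 2*w)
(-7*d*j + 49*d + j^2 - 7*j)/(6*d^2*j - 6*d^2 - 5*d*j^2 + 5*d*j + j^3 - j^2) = (-7*d*j + 49*d + j^2 - 7*j)/(6*d^2*j - 6*d^2 - 5*d*j^2 + 5*d*j + j^3 - j^2)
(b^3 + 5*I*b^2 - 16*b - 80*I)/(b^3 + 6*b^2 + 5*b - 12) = (b^2 + b*(-4 + 5*I) - 20*I)/(b^2 + 2*b - 3)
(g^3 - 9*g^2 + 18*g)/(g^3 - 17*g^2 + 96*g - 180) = g*(g - 3)/(g^2 - 11*g + 30)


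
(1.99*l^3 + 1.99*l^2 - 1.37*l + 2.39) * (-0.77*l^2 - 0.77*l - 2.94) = -1.5323*l^5 - 3.0646*l^4 - 6.328*l^3 - 6.636*l^2 + 2.1875*l - 7.0266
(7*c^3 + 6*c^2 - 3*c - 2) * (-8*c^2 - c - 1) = -56*c^5 - 55*c^4 + 11*c^3 + 13*c^2 + 5*c + 2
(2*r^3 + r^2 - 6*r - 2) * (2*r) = 4*r^4 + 2*r^3 - 12*r^2 - 4*r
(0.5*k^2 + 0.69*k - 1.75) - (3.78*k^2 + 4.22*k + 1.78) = -3.28*k^2 - 3.53*k - 3.53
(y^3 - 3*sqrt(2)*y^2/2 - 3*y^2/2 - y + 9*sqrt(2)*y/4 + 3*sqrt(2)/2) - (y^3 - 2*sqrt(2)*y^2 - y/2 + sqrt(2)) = -3*y^2/2 + sqrt(2)*y^2/2 - y/2 + 9*sqrt(2)*y/4 + sqrt(2)/2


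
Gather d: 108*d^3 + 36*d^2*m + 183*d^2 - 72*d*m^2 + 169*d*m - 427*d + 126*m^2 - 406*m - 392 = 108*d^3 + d^2*(36*m + 183) + d*(-72*m^2 + 169*m - 427) + 126*m^2 - 406*m - 392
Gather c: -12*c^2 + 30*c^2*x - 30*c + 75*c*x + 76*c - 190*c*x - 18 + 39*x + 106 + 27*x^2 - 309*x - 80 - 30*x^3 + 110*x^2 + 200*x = c^2*(30*x - 12) + c*(46 - 115*x) - 30*x^3 + 137*x^2 - 70*x + 8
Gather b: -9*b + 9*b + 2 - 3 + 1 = 0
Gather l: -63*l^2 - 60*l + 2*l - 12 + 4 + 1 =-63*l^2 - 58*l - 7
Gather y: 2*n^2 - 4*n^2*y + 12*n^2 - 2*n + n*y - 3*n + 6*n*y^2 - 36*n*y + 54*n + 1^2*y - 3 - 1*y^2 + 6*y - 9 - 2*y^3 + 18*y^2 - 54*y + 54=14*n^2 + 49*n - 2*y^3 + y^2*(6*n + 17) + y*(-4*n^2 - 35*n - 47) + 42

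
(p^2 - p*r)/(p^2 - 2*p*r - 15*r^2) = p*(-p + r)/(-p^2 + 2*p*r + 15*r^2)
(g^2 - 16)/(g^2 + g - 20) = (g + 4)/(g + 5)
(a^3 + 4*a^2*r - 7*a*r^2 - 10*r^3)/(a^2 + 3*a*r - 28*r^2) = (a^3 + 4*a^2*r - 7*a*r^2 - 10*r^3)/(a^2 + 3*a*r - 28*r^2)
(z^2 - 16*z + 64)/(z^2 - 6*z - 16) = (z - 8)/(z + 2)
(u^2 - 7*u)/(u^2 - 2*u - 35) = u/(u + 5)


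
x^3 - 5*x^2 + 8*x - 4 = (x - 2)^2*(x - 1)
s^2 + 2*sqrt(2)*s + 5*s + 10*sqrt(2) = (s + 5)*(s + 2*sqrt(2))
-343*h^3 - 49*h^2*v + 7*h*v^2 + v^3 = (-7*h + v)*(7*h + v)^2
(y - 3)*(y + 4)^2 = y^3 + 5*y^2 - 8*y - 48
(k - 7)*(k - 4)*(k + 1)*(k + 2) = k^4 - 8*k^3 - 3*k^2 + 62*k + 56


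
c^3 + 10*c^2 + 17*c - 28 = (c - 1)*(c + 4)*(c + 7)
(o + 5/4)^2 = o^2 + 5*o/2 + 25/16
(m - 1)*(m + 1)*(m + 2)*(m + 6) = m^4 + 8*m^3 + 11*m^2 - 8*m - 12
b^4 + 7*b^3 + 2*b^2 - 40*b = b*(b - 2)*(b + 4)*(b + 5)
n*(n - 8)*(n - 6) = n^3 - 14*n^2 + 48*n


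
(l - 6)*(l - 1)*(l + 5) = l^3 - 2*l^2 - 29*l + 30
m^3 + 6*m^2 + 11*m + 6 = (m + 1)*(m + 2)*(m + 3)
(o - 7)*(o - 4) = o^2 - 11*o + 28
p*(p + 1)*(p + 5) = p^3 + 6*p^2 + 5*p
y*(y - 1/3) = y^2 - y/3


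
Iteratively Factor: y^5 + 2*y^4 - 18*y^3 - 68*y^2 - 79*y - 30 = (y + 1)*(y^4 + y^3 - 19*y^2 - 49*y - 30) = (y - 5)*(y + 1)*(y^3 + 6*y^2 + 11*y + 6) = (y - 5)*(y + 1)*(y + 3)*(y^2 + 3*y + 2) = (y - 5)*(y + 1)*(y + 2)*(y + 3)*(y + 1)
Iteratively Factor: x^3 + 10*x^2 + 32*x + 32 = (x + 2)*(x^2 + 8*x + 16) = (x + 2)*(x + 4)*(x + 4)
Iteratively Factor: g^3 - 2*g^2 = (g)*(g^2 - 2*g) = g^2*(g - 2)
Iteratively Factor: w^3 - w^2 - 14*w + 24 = (w + 4)*(w^2 - 5*w + 6) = (w - 3)*(w + 4)*(w - 2)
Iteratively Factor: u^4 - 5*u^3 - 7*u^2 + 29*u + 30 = (u + 2)*(u^3 - 7*u^2 + 7*u + 15) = (u - 5)*(u + 2)*(u^2 - 2*u - 3) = (u - 5)*(u - 3)*(u + 2)*(u + 1)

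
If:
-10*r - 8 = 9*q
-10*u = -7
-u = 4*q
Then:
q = -7/40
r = -257/400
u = 7/10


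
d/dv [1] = 0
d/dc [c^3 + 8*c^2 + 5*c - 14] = 3*c^2 + 16*c + 5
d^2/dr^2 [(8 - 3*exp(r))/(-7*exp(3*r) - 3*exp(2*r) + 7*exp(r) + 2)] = (588*exp(6*r) - 3339*exp(5*r) - 1233*exp(4*r) + 1105*exp(3*r) - 396*exp(2*r) - 626*exp(r) + 124)*exp(r)/(343*exp(9*r) + 441*exp(8*r) - 840*exp(7*r) - 1149*exp(6*r) + 588*exp(5*r) + 975*exp(4*r) - 7*exp(3*r) - 258*exp(2*r) - 84*exp(r) - 8)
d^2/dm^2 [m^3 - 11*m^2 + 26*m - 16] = 6*m - 22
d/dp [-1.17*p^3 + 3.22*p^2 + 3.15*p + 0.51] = -3.51*p^2 + 6.44*p + 3.15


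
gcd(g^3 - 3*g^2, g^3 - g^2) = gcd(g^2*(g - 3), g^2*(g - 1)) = g^2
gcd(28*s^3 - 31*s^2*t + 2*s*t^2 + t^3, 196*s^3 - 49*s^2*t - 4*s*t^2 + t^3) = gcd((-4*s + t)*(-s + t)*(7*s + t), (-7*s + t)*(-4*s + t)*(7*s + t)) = 28*s^2 - 3*s*t - t^2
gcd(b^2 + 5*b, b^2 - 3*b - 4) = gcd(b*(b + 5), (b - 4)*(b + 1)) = 1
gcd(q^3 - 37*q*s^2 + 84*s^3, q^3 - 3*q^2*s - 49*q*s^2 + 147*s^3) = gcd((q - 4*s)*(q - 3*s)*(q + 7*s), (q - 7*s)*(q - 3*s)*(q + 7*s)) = q^2 + 4*q*s - 21*s^2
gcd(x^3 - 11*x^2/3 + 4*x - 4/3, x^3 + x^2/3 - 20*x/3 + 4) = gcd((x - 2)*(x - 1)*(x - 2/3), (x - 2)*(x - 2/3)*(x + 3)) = x^2 - 8*x/3 + 4/3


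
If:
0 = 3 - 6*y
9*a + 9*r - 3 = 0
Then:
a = 1/3 - r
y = 1/2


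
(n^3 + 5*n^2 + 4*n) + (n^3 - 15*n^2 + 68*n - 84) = 2*n^3 - 10*n^2 + 72*n - 84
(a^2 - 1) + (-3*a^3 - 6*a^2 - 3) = -3*a^3 - 5*a^2 - 4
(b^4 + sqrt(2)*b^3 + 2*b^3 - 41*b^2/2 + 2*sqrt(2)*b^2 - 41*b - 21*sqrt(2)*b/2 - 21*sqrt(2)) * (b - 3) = b^5 - b^4 + sqrt(2)*b^4 - 53*b^3/2 - sqrt(2)*b^3 - 33*sqrt(2)*b^2/2 + 41*b^2/2 + 21*sqrt(2)*b/2 + 123*b + 63*sqrt(2)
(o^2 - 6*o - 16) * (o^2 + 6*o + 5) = o^4 - 47*o^2 - 126*o - 80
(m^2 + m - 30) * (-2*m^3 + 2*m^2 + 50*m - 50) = -2*m^5 + 112*m^3 - 60*m^2 - 1550*m + 1500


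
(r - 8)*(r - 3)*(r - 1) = r^3 - 12*r^2 + 35*r - 24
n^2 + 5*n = n*(n + 5)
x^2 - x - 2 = (x - 2)*(x + 1)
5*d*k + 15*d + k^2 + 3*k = (5*d + k)*(k + 3)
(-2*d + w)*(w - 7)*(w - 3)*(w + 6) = -2*d*w^3 + 8*d*w^2 + 78*d*w - 252*d + w^4 - 4*w^3 - 39*w^2 + 126*w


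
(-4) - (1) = -5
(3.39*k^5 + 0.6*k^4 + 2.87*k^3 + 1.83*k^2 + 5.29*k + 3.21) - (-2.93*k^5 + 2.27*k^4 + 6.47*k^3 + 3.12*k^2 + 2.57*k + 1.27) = 6.32*k^5 - 1.67*k^4 - 3.6*k^3 - 1.29*k^2 + 2.72*k + 1.94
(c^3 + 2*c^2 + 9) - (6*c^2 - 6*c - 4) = c^3 - 4*c^2 + 6*c + 13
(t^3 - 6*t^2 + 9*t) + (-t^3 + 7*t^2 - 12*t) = t^2 - 3*t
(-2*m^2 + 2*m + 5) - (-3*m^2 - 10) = m^2 + 2*m + 15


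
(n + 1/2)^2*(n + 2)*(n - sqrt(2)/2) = n^4 - sqrt(2)*n^3/2 + 3*n^3 - 3*sqrt(2)*n^2/2 + 9*n^2/4 - 9*sqrt(2)*n/8 + n/2 - sqrt(2)/4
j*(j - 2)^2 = j^3 - 4*j^2 + 4*j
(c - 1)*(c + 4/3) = c^2 + c/3 - 4/3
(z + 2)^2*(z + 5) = z^3 + 9*z^2 + 24*z + 20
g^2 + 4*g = g*(g + 4)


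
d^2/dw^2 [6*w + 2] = 0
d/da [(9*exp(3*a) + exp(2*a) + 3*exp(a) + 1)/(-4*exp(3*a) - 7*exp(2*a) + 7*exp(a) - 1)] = (-59*exp(4*a) + 150*exp(3*a) + 13*exp(2*a) + 12*exp(a) - 10)*exp(a)/(16*exp(6*a) + 56*exp(5*a) - 7*exp(4*a) - 90*exp(3*a) + 63*exp(2*a) - 14*exp(a) + 1)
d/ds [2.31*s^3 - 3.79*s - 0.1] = 6.93*s^2 - 3.79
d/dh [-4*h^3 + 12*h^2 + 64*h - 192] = -12*h^2 + 24*h + 64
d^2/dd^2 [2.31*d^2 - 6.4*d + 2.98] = 4.62000000000000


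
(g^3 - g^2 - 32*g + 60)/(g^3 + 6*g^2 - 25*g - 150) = (g - 2)/(g + 5)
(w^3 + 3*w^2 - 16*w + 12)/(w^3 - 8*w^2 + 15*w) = (w^3 + 3*w^2 - 16*w + 12)/(w*(w^2 - 8*w + 15))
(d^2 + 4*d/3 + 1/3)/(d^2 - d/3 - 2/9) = 3*(d + 1)/(3*d - 2)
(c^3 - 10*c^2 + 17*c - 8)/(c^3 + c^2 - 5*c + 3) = (c - 8)/(c + 3)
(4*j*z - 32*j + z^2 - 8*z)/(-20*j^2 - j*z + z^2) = (z - 8)/(-5*j + z)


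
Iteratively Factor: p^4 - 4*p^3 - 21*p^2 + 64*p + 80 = (p - 4)*(p^3 - 21*p - 20) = (p - 5)*(p - 4)*(p^2 + 5*p + 4) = (p - 5)*(p - 4)*(p + 1)*(p + 4)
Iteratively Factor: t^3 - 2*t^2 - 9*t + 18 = (t - 2)*(t^2 - 9) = (t - 2)*(t + 3)*(t - 3)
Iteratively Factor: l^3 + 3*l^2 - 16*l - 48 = (l + 4)*(l^2 - l - 12) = (l + 3)*(l + 4)*(l - 4)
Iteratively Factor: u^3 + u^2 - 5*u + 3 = (u - 1)*(u^2 + 2*u - 3) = (u - 1)^2*(u + 3)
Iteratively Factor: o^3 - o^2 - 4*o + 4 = (o - 2)*(o^2 + o - 2) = (o - 2)*(o + 2)*(o - 1)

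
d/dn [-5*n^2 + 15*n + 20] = 15 - 10*n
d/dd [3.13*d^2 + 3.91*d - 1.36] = 6.26*d + 3.91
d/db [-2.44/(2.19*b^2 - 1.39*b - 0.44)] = (10.6872*b - 3.3916)/(-2.19*b^2 + 1.39*b + 0.44)^2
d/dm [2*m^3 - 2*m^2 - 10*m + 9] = 6*m^2 - 4*m - 10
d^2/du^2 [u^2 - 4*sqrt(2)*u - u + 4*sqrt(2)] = 2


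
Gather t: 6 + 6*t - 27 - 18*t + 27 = 6 - 12*t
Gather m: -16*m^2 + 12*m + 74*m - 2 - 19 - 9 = -16*m^2 + 86*m - 30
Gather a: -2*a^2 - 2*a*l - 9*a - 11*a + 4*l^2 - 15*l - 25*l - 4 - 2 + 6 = -2*a^2 + a*(-2*l - 20) + 4*l^2 - 40*l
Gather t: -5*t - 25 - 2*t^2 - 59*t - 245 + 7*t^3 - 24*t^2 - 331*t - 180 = 7*t^3 - 26*t^2 - 395*t - 450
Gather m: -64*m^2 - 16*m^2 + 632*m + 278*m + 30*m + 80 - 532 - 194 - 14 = -80*m^2 + 940*m - 660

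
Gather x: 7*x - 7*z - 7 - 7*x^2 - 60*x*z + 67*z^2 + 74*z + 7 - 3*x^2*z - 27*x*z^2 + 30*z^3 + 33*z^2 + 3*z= x^2*(-3*z - 7) + x*(-27*z^2 - 60*z + 7) + 30*z^3 + 100*z^2 + 70*z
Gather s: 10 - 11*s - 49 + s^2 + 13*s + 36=s^2 + 2*s - 3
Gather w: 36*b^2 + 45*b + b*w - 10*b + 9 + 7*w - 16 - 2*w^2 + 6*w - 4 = 36*b^2 + 35*b - 2*w^2 + w*(b + 13) - 11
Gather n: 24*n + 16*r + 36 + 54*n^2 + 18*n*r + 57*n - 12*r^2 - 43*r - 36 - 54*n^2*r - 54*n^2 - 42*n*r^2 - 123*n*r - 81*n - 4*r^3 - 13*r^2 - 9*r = -54*n^2*r + n*(-42*r^2 - 105*r) - 4*r^3 - 25*r^2 - 36*r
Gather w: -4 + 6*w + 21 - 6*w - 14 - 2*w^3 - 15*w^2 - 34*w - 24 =-2*w^3 - 15*w^2 - 34*w - 21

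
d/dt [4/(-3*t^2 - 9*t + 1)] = 12*(2*t + 3)/(3*t^2 + 9*t - 1)^2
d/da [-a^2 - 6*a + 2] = -2*a - 6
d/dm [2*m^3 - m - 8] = 6*m^2 - 1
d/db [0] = 0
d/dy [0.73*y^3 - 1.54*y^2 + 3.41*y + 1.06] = 2.19*y^2 - 3.08*y + 3.41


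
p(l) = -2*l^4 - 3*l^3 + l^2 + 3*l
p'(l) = -8*l^3 - 9*l^2 + 2*l + 3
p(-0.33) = -0.80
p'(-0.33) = 1.65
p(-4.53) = -556.40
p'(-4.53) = 552.93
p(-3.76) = -237.41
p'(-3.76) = 293.50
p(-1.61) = -3.16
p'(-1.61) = 9.84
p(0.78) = 0.78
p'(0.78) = -4.71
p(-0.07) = -0.20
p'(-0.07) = 2.82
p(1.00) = -1.00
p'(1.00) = -12.00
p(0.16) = 0.49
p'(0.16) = 3.06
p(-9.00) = -10881.00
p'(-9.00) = 5088.00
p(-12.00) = -36180.00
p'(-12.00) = 12507.00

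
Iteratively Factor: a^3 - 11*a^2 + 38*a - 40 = (a - 5)*(a^2 - 6*a + 8) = (a - 5)*(a - 4)*(a - 2)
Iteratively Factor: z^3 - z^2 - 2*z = (z + 1)*(z^2 - 2*z) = (z - 2)*(z + 1)*(z)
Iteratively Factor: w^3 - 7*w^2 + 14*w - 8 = (w - 1)*(w^2 - 6*w + 8) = (w - 4)*(w - 1)*(w - 2)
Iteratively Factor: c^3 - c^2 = (c - 1)*(c^2) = c*(c - 1)*(c)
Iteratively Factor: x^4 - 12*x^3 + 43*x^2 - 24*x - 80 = (x + 1)*(x^3 - 13*x^2 + 56*x - 80) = (x - 4)*(x + 1)*(x^2 - 9*x + 20) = (x - 4)^2*(x + 1)*(x - 5)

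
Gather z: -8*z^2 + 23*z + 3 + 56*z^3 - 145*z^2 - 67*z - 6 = 56*z^3 - 153*z^2 - 44*z - 3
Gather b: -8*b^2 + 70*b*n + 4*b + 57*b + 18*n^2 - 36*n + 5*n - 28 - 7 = -8*b^2 + b*(70*n + 61) + 18*n^2 - 31*n - 35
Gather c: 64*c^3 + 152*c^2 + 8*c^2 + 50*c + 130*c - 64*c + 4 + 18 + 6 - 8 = 64*c^3 + 160*c^2 + 116*c + 20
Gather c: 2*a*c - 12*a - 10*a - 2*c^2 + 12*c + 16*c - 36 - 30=-22*a - 2*c^2 + c*(2*a + 28) - 66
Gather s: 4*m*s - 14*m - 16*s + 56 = -14*m + s*(4*m - 16) + 56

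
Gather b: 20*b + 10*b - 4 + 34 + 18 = 30*b + 48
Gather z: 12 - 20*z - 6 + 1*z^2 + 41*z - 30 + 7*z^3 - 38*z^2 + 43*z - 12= 7*z^3 - 37*z^2 + 64*z - 36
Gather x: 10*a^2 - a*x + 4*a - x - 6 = 10*a^2 + 4*a + x*(-a - 1) - 6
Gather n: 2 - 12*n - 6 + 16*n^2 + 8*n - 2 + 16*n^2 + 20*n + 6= 32*n^2 + 16*n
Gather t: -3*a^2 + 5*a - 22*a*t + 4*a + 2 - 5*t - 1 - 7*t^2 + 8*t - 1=-3*a^2 + 9*a - 7*t^2 + t*(3 - 22*a)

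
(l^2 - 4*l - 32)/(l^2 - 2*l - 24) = (l - 8)/(l - 6)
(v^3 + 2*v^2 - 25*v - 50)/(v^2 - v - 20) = (v^2 + 7*v + 10)/(v + 4)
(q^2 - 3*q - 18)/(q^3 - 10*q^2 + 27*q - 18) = (q + 3)/(q^2 - 4*q + 3)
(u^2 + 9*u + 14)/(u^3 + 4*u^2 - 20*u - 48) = (u + 7)/(u^2 + 2*u - 24)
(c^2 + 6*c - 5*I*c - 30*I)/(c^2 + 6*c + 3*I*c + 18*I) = (c - 5*I)/(c + 3*I)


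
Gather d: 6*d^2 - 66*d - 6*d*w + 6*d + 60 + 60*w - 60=6*d^2 + d*(-6*w - 60) + 60*w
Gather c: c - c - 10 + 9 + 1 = 0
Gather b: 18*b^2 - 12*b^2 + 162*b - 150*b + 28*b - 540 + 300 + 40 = 6*b^2 + 40*b - 200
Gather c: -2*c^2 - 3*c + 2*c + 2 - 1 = -2*c^2 - c + 1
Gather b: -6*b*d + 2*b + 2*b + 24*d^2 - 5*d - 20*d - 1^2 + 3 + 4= b*(4 - 6*d) + 24*d^2 - 25*d + 6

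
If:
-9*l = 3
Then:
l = -1/3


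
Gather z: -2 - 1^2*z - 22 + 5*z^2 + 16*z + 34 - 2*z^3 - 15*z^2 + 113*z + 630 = -2*z^3 - 10*z^2 + 128*z + 640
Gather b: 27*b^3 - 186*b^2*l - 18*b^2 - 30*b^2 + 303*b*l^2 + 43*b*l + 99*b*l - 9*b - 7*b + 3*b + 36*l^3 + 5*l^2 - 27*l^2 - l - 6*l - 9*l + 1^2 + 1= 27*b^3 + b^2*(-186*l - 48) + b*(303*l^2 + 142*l - 13) + 36*l^3 - 22*l^2 - 16*l + 2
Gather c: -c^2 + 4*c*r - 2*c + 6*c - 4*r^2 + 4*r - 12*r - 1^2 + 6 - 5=-c^2 + c*(4*r + 4) - 4*r^2 - 8*r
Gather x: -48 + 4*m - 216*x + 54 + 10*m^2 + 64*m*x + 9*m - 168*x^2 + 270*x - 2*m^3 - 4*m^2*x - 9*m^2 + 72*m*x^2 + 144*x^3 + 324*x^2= -2*m^3 + m^2 + 13*m + 144*x^3 + x^2*(72*m + 156) + x*(-4*m^2 + 64*m + 54) + 6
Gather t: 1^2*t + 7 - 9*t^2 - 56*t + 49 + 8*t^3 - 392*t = 8*t^3 - 9*t^2 - 447*t + 56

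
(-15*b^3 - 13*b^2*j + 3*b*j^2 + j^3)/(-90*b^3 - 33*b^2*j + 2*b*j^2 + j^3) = (3*b^2 + 2*b*j - j^2)/(18*b^2 + 3*b*j - j^2)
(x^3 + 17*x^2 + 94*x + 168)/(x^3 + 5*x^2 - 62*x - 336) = (x + 4)/(x - 8)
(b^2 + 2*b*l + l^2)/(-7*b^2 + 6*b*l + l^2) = (b^2 + 2*b*l + l^2)/(-7*b^2 + 6*b*l + l^2)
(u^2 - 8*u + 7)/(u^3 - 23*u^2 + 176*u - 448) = (u - 1)/(u^2 - 16*u + 64)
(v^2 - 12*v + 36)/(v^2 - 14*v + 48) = (v - 6)/(v - 8)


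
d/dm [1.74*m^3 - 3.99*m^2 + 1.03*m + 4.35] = 5.22*m^2 - 7.98*m + 1.03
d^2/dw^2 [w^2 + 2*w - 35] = 2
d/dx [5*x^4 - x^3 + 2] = x^2*(20*x - 3)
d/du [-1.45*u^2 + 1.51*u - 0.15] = 1.51 - 2.9*u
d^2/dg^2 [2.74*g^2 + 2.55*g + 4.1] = 5.48000000000000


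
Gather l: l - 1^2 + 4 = l + 3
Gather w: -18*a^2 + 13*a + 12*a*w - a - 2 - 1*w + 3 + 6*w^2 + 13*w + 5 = -18*a^2 + 12*a + 6*w^2 + w*(12*a + 12) + 6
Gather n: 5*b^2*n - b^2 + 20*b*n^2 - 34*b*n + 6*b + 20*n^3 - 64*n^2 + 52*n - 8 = -b^2 + 6*b + 20*n^3 + n^2*(20*b - 64) + n*(5*b^2 - 34*b + 52) - 8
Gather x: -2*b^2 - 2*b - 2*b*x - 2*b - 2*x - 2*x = -2*b^2 - 4*b + x*(-2*b - 4)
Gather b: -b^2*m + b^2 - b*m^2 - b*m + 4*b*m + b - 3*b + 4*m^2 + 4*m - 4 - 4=b^2*(1 - m) + b*(-m^2 + 3*m - 2) + 4*m^2 + 4*m - 8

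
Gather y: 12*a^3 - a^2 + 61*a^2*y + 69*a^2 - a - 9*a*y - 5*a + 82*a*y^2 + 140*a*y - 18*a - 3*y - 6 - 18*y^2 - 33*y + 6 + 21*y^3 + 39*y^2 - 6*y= 12*a^3 + 68*a^2 - 24*a + 21*y^3 + y^2*(82*a + 21) + y*(61*a^2 + 131*a - 42)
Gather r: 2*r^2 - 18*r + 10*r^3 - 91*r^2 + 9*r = 10*r^3 - 89*r^2 - 9*r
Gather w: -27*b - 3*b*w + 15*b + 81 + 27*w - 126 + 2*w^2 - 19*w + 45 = -12*b + 2*w^2 + w*(8 - 3*b)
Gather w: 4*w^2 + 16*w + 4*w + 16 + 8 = 4*w^2 + 20*w + 24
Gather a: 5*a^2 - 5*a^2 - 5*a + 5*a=0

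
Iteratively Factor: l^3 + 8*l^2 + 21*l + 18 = (l + 2)*(l^2 + 6*l + 9) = (l + 2)*(l + 3)*(l + 3)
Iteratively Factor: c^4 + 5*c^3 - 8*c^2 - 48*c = (c - 3)*(c^3 + 8*c^2 + 16*c) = (c - 3)*(c + 4)*(c^2 + 4*c) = c*(c - 3)*(c + 4)*(c + 4)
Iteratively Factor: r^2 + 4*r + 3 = (r + 1)*(r + 3)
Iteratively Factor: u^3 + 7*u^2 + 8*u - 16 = (u + 4)*(u^2 + 3*u - 4) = (u + 4)^2*(u - 1)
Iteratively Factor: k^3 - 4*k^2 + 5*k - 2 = (k - 1)*(k^2 - 3*k + 2) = (k - 1)^2*(k - 2)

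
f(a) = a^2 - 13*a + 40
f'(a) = 2*a - 13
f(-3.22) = 92.23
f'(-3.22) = -19.44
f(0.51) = 33.63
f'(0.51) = -11.98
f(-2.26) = 74.49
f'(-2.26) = -17.52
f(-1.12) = 55.81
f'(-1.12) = -15.24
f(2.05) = 17.55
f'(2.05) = -8.90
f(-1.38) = 59.84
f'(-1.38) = -15.76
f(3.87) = 4.67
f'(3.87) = -5.26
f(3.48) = 6.87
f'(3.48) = -6.04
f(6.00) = -2.00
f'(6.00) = -1.00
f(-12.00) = 340.00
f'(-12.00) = -37.00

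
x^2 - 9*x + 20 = (x - 5)*(x - 4)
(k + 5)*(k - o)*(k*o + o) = k^3*o - k^2*o^2 + 6*k^2*o - 6*k*o^2 + 5*k*o - 5*o^2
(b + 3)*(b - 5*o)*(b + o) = b^3 - 4*b^2*o + 3*b^2 - 5*b*o^2 - 12*b*o - 15*o^2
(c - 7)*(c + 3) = c^2 - 4*c - 21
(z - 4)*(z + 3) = z^2 - z - 12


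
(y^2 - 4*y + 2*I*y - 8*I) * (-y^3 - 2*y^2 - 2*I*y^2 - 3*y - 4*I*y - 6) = -y^5 + 2*y^4 - 4*I*y^4 + 9*y^3 + 8*I*y^3 - 2*y^2 + 26*I*y^2 - 8*y + 12*I*y + 48*I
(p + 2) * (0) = 0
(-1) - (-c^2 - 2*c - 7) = c^2 + 2*c + 6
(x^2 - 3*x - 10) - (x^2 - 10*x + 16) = 7*x - 26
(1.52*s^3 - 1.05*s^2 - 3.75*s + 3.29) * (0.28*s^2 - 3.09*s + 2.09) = 0.4256*s^5 - 4.9908*s^4 + 5.3713*s^3 + 10.3142*s^2 - 18.0036*s + 6.8761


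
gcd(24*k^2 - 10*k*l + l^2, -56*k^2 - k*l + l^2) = 1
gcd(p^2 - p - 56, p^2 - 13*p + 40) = p - 8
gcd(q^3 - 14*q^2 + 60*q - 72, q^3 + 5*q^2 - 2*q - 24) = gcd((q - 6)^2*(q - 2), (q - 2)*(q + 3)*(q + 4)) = q - 2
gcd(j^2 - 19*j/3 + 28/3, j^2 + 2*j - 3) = 1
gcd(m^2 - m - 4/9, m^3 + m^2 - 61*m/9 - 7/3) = m + 1/3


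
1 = 1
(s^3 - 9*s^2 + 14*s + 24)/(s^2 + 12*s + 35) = (s^3 - 9*s^2 + 14*s + 24)/(s^2 + 12*s + 35)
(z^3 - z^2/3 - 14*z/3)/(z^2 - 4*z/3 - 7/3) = z*(z + 2)/(z + 1)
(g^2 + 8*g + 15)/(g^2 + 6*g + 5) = (g + 3)/(g + 1)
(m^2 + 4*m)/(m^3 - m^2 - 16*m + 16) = m/(m^2 - 5*m + 4)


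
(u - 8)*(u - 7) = u^2 - 15*u + 56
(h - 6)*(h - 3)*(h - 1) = h^3 - 10*h^2 + 27*h - 18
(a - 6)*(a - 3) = a^2 - 9*a + 18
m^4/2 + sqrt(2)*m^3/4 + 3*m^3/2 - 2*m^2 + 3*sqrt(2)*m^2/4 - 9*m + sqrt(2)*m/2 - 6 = (m/2 + 1/2)*(m + 2)*(m - 3*sqrt(2)/2)*(m + 2*sqrt(2))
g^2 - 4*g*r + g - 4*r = (g + 1)*(g - 4*r)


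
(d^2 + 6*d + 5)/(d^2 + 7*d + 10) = (d + 1)/(d + 2)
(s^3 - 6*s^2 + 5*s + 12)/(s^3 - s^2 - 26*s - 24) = (s^2 - 7*s + 12)/(s^2 - 2*s - 24)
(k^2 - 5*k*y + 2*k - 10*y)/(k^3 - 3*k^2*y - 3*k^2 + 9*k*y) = (k^2 - 5*k*y + 2*k - 10*y)/(k*(k^2 - 3*k*y - 3*k + 9*y))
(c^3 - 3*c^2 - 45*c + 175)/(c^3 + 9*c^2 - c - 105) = (c^2 - 10*c + 25)/(c^2 + 2*c - 15)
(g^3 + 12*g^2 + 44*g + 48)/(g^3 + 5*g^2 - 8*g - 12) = (g^2 + 6*g + 8)/(g^2 - g - 2)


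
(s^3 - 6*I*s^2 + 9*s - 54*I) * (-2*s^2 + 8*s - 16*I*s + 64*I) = -2*s^5 + 8*s^4 - 4*I*s^4 - 114*s^3 + 16*I*s^3 + 456*s^2 - 36*I*s^2 - 864*s + 144*I*s + 3456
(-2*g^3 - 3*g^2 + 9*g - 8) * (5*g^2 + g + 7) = -10*g^5 - 17*g^4 + 28*g^3 - 52*g^2 + 55*g - 56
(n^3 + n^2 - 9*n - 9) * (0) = 0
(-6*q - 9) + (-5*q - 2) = -11*q - 11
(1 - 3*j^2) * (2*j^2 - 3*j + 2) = -6*j^4 + 9*j^3 - 4*j^2 - 3*j + 2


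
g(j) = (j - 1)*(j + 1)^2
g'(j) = (j - 1)*(2*j + 2) + (j + 1)^2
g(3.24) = 40.27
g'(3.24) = 36.97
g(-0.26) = -0.69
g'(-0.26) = -1.32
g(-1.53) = -0.71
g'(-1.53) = 2.96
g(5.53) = 193.16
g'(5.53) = 101.80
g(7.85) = 536.51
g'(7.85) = 199.57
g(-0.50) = -0.38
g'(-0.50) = -1.25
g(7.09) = 398.58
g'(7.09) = 163.98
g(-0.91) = -0.02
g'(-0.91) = -0.34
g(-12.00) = -1573.00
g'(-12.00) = 407.00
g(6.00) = 245.00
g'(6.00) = 119.00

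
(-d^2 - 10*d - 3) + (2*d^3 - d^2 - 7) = 2*d^3 - 2*d^2 - 10*d - 10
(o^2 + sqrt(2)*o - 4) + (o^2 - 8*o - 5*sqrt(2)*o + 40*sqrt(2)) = 2*o^2 - 8*o - 4*sqrt(2)*o - 4 + 40*sqrt(2)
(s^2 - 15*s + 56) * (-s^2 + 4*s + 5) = -s^4 + 19*s^3 - 111*s^2 + 149*s + 280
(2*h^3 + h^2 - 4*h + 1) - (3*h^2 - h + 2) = 2*h^3 - 2*h^2 - 3*h - 1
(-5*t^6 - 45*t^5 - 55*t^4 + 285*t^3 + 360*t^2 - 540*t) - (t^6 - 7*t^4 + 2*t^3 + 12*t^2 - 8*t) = -6*t^6 - 45*t^5 - 48*t^4 + 283*t^3 + 348*t^2 - 532*t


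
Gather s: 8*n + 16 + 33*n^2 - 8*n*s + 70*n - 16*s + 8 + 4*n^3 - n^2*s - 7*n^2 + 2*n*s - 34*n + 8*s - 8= 4*n^3 + 26*n^2 + 44*n + s*(-n^2 - 6*n - 8) + 16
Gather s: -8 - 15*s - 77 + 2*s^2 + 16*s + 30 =2*s^2 + s - 55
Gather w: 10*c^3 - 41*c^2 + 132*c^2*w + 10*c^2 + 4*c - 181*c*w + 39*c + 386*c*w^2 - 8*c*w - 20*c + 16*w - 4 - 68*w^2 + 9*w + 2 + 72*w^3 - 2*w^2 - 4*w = 10*c^3 - 31*c^2 + 23*c + 72*w^3 + w^2*(386*c - 70) + w*(132*c^2 - 189*c + 21) - 2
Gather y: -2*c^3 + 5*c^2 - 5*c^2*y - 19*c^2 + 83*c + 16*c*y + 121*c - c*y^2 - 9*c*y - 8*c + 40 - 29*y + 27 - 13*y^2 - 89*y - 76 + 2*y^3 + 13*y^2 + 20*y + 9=-2*c^3 - 14*c^2 - c*y^2 + 196*c + 2*y^3 + y*(-5*c^2 + 7*c - 98)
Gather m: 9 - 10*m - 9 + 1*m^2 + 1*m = m^2 - 9*m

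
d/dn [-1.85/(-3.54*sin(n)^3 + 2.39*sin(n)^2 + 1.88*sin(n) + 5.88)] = (-19.647*sin(n)^2 + 8.843*sin(n) + 3.478)*cos(n)/(-3.54*sin(n)^3 + 2.39*sin(n)^2 + 1.88*sin(n) + 5.88)^2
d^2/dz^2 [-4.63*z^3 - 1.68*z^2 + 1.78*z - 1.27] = -27.78*z - 3.36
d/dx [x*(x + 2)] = 2*x + 2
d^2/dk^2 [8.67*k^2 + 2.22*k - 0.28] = 17.3400000000000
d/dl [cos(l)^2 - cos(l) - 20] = sin(l) - sin(2*l)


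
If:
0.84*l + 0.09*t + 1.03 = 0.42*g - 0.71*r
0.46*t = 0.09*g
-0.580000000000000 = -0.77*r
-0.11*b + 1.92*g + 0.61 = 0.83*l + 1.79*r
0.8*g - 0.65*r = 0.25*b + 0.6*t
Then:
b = -4.24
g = -0.84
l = -2.26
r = 0.75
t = -0.16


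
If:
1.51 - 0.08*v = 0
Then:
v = 18.88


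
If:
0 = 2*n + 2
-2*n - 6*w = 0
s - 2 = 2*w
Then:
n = -1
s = 8/3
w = 1/3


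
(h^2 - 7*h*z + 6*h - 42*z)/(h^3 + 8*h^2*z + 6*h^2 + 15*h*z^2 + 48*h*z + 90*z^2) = (h - 7*z)/(h^2 + 8*h*z + 15*z^2)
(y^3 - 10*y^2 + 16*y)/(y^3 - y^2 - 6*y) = (-y^2 + 10*y - 16)/(-y^2 + y + 6)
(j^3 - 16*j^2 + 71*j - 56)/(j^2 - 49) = (j^2 - 9*j + 8)/(j + 7)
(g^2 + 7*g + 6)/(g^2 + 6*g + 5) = (g + 6)/(g + 5)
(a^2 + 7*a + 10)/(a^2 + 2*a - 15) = (a + 2)/(a - 3)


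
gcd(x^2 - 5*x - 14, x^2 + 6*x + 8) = x + 2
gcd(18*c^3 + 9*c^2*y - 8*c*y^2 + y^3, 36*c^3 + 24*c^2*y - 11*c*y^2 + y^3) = -6*c^2 - 5*c*y + y^2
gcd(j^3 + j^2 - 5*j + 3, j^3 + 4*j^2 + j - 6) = j^2 + 2*j - 3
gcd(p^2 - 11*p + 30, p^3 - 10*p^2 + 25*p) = p - 5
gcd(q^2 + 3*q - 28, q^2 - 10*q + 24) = q - 4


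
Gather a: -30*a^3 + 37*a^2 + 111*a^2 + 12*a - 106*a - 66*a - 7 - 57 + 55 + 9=-30*a^3 + 148*a^2 - 160*a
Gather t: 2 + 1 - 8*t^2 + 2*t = -8*t^2 + 2*t + 3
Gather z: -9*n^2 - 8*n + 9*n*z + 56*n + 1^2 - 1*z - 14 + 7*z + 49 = -9*n^2 + 48*n + z*(9*n + 6) + 36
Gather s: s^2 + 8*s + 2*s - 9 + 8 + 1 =s^2 + 10*s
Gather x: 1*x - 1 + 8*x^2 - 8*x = 8*x^2 - 7*x - 1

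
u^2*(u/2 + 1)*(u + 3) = u^4/2 + 5*u^3/2 + 3*u^2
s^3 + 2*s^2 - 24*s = s*(s - 4)*(s + 6)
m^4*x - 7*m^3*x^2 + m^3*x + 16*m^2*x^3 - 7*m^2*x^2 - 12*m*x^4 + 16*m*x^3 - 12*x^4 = (m - 3*x)*(m - 2*x)^2*(m*x + x)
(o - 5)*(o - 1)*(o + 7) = o^3 + o^2 - 37*o + 35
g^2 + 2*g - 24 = (g - 4)*(g + 6)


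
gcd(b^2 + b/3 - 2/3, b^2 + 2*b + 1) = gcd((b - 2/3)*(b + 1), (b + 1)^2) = b + 1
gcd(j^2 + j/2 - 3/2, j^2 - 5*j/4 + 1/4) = j - 1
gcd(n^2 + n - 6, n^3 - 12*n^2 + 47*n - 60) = 1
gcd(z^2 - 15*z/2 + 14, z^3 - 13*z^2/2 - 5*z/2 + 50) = z - 4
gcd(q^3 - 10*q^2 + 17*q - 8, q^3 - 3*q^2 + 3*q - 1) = q^2 - 2*q + 1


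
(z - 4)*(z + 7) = z^2 + 3*z - 28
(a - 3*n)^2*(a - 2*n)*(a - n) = a^4 - 9*a^3*n + 29*a^2*n^2 - 39*a*n^3 + 18*n^4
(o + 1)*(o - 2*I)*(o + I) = o^3 + o^2 - I*o^2 + 2*o - I*o + 2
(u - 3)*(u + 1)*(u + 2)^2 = u^4 + 2*u^3 - 7*u^2 - 20*u - 12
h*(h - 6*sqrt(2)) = h^2 - 6*sqrt(2)*h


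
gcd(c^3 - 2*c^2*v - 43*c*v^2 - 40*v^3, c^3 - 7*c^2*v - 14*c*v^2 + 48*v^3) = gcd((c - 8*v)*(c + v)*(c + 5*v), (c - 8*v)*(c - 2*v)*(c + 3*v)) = -c + 8*v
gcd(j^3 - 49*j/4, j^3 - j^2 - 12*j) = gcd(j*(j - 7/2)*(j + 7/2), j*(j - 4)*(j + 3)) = j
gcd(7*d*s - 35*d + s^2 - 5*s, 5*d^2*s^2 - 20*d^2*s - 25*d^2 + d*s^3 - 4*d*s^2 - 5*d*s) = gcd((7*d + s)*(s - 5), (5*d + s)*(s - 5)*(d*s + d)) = s - 5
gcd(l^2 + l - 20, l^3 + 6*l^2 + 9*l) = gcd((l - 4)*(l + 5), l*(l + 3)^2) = 1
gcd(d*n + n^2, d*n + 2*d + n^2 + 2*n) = d + n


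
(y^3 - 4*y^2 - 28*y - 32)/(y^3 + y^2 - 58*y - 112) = (y + 2)/(y + 7)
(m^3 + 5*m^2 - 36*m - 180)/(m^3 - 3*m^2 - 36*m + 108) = (m + 5)/(m - 3)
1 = 1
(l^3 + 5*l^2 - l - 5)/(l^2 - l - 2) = (l^2 + 4*l - 5)/(l - 2)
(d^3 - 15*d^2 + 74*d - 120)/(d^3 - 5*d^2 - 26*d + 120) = (d - 5)/(d + 5)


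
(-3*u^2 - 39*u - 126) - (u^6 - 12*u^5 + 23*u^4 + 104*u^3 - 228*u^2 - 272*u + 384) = -u^6 + 12*u^5 - 23*u^4 - 104*u^3 + 225*u^2 + 233*u - 510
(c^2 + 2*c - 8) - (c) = c^2 + c - 8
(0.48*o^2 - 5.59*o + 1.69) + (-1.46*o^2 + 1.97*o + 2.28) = -0.98*o^2 - 3.62*o + 3.97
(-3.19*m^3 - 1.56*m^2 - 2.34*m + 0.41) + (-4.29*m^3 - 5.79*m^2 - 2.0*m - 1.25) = -7.48*m^3 - 7.35*m^2 - 4.34*m - 0.84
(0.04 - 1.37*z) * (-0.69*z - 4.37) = 0.9453*z^2 + 5.9593*z - 0.1748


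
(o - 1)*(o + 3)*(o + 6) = o^3 + 8*o^2 + 9*o - 18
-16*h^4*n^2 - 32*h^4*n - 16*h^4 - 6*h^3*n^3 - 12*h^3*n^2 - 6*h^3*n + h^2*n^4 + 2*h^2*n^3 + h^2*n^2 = (-8*h + n)*(2*h + n)*(h*n + h)^2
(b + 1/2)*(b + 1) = b^2 + 3*b/2 + 1/2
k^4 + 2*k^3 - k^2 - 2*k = k*(k - 1)*(k + 1)*(k + 2)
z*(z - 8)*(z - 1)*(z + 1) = z^4 - 8*z^3 - z^2 + 8*z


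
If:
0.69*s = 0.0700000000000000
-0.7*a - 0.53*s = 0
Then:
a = -0.08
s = 0.10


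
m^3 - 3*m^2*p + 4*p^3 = (m - 2*p)^2*(m + p)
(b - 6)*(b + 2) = b^2 - 4*b - 12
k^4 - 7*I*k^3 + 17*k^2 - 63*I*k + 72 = (k - 8*I)*(k - 3*I)*(k + I)*(k + 3*I)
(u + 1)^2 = u^2 + 2*u + 1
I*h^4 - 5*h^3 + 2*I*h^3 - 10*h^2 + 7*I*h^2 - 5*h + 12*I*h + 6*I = (h + 1)*(h - I)*(h + 6*I)*(I*h + I)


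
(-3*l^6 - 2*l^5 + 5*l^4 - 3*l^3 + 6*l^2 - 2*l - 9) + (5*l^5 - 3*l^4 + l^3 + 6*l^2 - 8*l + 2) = -3*l^6 + 3*l^5 + 2*l^4 - 2*l^3 + 12*l^2 - 10*l - 7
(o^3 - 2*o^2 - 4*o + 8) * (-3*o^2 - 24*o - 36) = -3*o^5 - 18*o^4 + 24*o^3 + 144*o^2 - 48*o - 288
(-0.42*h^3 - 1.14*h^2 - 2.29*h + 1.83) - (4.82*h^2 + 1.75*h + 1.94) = -0.42*h^3 - 5.96*h^2 - 4.04*h - 0.11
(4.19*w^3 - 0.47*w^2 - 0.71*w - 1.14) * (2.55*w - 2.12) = 10.6845*w^4 - 10.0813*w^3 - 0.8141*w^2 - 1.4018*w + 2.4168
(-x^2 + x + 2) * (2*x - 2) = -2*x^3 + 4*x^2 + 2*x - 4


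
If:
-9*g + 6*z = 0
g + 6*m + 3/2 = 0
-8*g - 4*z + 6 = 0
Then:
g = 3/7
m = -9/28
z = 9/14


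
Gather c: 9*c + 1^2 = 9*c + 1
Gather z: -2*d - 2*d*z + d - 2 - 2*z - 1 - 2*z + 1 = -d + z*(-2*d - 4) - 2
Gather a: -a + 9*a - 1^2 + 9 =8*a + 8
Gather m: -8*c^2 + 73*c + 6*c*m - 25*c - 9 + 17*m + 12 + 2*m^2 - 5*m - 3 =-8*c^2 + 48*c + 2*m^2 + m*(6*c + 12)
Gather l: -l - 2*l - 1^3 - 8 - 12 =-3*l - 21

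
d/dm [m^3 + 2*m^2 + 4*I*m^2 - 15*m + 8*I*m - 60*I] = 3*m^2 + m*(4 + 8*I) - 15 + 8*I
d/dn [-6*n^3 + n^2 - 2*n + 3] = -18*n^2 + 2*n - 2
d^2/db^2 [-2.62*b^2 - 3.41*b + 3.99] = -5.24000000000000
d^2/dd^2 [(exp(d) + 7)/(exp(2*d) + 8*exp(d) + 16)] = (exp(2*d) + 12*exp(d) - 40)*exp(d)/(exp(4*d) + 16*exp(3*d) + 96*exp(2*d) + 256*exp(d) + 256)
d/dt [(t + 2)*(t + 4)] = 2*t + 6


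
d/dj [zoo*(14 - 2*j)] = zoo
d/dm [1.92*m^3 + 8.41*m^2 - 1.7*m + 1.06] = 5.76*m^2 + 16.82*m - 1.7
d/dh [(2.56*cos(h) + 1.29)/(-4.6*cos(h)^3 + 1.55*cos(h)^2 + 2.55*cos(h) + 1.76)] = (-23.552*cos(h)^3 - 13.834*cos(h)^2 + 3.999*cos(h) - 1.2161)*sin(h)/(21.16*cos(h)^6 - 14.26*cos(h)^5 - 21.0575*cos(h)^4 - 8.287*cos(h)^3 + 11.9585*cos(h)^2 + 8.976*cos(h) + 3.0976)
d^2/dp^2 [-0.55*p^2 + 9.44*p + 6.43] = -1.10000000000000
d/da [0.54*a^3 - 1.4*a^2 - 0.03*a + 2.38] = 1.62*a^2 - 2.8*a - 0.03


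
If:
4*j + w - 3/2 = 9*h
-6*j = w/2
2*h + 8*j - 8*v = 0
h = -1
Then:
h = -1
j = 15/16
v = 11/16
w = -45/4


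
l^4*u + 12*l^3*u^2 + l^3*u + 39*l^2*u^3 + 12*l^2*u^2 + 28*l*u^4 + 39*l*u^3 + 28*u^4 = (l + u)*(l + 4*u)*(l + 7*u)*(l*u + u)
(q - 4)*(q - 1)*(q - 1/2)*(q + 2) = q^4 - 7*q^3/2 - 9*q^2/2 + 11*q - 4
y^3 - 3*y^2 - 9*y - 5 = (y - 5)*(y + 1)^2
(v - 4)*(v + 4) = v^2 - 16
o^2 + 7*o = o*(o + 7)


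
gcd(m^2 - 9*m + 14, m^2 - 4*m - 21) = m - 7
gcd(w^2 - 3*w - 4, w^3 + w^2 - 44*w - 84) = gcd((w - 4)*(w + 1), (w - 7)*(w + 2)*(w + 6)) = 1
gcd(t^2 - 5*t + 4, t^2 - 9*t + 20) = t - 4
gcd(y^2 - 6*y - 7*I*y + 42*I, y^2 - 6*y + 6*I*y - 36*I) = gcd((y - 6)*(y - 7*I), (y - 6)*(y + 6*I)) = y - 6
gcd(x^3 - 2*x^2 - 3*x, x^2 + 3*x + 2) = x + 1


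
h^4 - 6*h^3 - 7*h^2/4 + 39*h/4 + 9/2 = (h - 6)*(h - 3/2)*(h + 1/2)*(h + 1)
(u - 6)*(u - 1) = u^2 - 7*u + 6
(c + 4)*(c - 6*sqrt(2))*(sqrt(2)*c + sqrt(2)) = sqrt(2)*c^3 - 12*c^2 + 5*sqrt(2)*c^2 - 60*c + 4*sqrt(2)*c - 48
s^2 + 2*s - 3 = (s - 1)*(s + 3)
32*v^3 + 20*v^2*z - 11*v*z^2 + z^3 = (-8*v + z)*(-4*v + z)*(v + z)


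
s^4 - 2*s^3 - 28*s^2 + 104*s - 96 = (s - 4)*(s - 2)^2*(s + 6)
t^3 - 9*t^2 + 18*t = t*(t - 6)*(t - 3)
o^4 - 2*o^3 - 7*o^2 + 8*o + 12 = (o - 3)*(o - 2)*(o + 1)*(o + 2)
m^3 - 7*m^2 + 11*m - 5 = (m - 5)*(m - 1)^2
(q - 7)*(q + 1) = q^2 - 6*q - 7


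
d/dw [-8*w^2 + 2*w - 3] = 2 - 16*w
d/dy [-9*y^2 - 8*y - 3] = -18*y - 8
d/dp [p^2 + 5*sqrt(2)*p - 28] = 2*p + 5*sqrt(2)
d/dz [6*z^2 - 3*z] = 12*z - 3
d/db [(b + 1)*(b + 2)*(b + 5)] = 3*b^2 + 16*b + 17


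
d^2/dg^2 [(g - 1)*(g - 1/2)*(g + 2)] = 6*g + 1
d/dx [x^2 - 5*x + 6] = 2*x - 5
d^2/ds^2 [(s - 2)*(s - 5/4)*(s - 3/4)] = 6*s - 8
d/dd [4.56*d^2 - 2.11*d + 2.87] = 9.12*d - 2.11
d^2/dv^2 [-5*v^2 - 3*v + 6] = -10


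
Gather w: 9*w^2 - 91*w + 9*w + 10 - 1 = 9*w^2 - 82*w + 9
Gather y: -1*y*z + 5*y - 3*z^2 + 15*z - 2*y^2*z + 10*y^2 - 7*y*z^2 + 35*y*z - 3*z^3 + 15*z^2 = y^2*(10 - 2*z) + y*(-7*z^2 + 34*z + 5) - 3*z^3 + 12*z^2 + 15*z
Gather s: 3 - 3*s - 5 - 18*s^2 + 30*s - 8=-18*s^2 + 27*s - 10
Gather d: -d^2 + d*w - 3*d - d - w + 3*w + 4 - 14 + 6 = -d^2 + d*(w - 4) + 2*w - 4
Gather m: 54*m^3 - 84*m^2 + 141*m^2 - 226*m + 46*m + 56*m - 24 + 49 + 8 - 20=54*m^3 + 57*m^2 - 124*m + 13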